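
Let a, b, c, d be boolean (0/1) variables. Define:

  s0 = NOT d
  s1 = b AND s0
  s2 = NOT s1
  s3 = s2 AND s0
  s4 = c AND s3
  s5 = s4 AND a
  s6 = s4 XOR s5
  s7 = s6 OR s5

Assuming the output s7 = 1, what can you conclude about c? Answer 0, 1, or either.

1

s7 = s6 OR s5 must be 1, so at least one of s6, s5 is 1.
Every assignment with s7 = 1 has c = 1; there are 2 such assignment(s).
  a=0, b=0, c=1, d=0
  a=1, b=0, c=1, d=0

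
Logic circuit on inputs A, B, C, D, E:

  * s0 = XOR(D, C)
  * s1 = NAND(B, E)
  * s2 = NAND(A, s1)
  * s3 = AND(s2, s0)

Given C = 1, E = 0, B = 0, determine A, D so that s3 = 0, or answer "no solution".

s3 = AND(s2, s0) must be 0, so at least one of s2, s0 is 0.
Check with C = 1, E = 0, B = 0 and A=1, D=1:
s0 = XOR(D, C) = XOR(1, 1) = 0
s1 = NAND(B, E) = NAND(0, 0) = 1
s2 = NAND(A, s1) = NAND(1, 1) = 0
s3 = AND(s2, s0) = AND(0, 0) = 0
So s3 = 0.

A=1 D=1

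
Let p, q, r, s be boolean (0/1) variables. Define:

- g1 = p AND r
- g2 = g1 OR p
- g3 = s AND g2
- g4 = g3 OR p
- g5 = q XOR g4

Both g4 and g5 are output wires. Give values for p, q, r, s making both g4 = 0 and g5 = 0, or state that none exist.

Check with p=0, q=0, r=1, s=0:
g1 = p AND r = 0 AND 1 = 0
g2 = g1 OR p = 0 OR 0 = 0
g3 = s AND g2 = 0 AND 0 = 0
g4 = g3 OR p = 0 OR 0 = 0
g5 = q XOR g4 = 0 XOR 0 = 0
So g4 = 0 and g5 = 0.

p=0, q=0, r=1, s=0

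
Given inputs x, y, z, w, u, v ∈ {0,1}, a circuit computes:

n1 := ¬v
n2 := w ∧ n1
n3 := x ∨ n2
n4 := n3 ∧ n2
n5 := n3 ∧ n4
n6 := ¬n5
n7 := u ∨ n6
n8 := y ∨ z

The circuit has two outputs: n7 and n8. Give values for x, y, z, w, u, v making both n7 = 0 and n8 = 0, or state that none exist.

Check with x=0 y=0 z=0 w=1 u=0 v=0:
n1 = ¬v = ¬0 = 1
n2 = w ∧ n1 = 1 ∧ 1 = 1
n3 = x ∨ n2 = 0 ∨ 1 = 1
n4 = n3 ∧ n2 = 1 ∧ 1 = 1
n5 = n3 ∧ n4 = 1 ∧ 1 = 1
n6 = ¬n5 = ¬1 = 0
n7 = u ∨ n6 = 0 ∨ 0 = 0
n8 = y ∨ z = 0 ∨ 0 = 0
So n7 = 0 and n8 = 0.

x=0 y=0 z=0 w=1 u=0 v=0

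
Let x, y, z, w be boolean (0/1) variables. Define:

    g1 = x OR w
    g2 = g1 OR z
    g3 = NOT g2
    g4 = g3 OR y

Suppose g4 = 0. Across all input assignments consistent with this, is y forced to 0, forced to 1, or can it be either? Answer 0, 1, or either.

g4 = g3 OR y must be 0, so both g3 = 0 and y = 0.
Every assignment with g4 = 0 has y = 0; there are 7 such assignment(s).

0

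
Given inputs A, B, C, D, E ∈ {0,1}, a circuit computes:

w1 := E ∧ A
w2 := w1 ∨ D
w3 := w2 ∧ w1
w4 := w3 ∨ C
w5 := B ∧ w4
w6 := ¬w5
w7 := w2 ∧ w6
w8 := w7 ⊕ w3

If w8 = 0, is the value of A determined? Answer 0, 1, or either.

Both values of A occur among assignments with w8 = 0:
  A=0: A=0, B=0, C=0, D=0, E=0
  A=1: A=1, B=0, C=0, D=0, E=0

either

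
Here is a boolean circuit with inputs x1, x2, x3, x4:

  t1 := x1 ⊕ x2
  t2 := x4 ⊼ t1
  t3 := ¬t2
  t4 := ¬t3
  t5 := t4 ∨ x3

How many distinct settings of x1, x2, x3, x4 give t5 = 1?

t5 = t4 ∨ x3 must be 1, so at least one of t4, x3 is 1.
Enumerating the 16 input combinations, 14 give t5 = 1 and 2 give t5 = 0.

14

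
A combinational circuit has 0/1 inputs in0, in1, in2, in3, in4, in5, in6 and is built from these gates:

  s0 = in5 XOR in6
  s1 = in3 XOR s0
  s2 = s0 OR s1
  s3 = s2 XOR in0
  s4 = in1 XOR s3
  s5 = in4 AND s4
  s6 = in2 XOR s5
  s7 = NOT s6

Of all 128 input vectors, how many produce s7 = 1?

64

s7 = NOT s6 must be 1, so s6 = 0.
s6 = in2 XOR s5 must be 0, so in2 and s5 are equal.
Enumerating the 128 input combinations, 64 give s7 = 1 and 64 give s7 = 0.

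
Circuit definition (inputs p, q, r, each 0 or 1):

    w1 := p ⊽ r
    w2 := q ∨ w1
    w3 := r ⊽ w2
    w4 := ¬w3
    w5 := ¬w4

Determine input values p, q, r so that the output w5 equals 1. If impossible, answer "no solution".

Check with p=1 q=0 r=0:
w1 = p ⊽ r = 1 ⊽ 0 = 0
w2 = q ∨ w1 = 0 ∨ 0 = 0
w3 = r ⊽ w2 = 0 ⊽ 0 = 1
w4 = ¬w3 = ¬1 = 0
w5 = ¬w4 = ¬0 = 1
So w5 = 1 as required.

p=1 q=0 r=0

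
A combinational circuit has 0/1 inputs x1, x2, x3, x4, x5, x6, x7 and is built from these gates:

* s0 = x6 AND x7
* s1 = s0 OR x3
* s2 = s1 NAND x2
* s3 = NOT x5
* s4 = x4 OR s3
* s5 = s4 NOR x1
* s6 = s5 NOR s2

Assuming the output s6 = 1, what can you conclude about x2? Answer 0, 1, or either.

s6 = s5 NOR s2 must be 1, so both s5 = 0 and s2 = 0.
Every assignment with s6 = 1 has x2 = 1; there are 35 such assignment(s).

1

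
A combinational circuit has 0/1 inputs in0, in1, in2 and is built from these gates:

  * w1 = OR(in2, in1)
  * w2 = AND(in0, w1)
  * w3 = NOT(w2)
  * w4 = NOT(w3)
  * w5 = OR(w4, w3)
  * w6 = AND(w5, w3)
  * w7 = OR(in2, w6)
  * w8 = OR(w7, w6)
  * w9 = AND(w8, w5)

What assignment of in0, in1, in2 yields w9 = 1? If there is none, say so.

Check with in0=1 in1=0 in2=0:
w1 = OR(in2, in1) = OR(0, 0) = 0
w2 = AND(in0, w1) = AND(1, 0) = 0
w3 = NOT(w2) = NOT 0 = 1
w4 = NOT(w3) = NOT 1 = 0
w5 = OR(w4, w3) = OR(0, 1) = 1
w6 = AND(w5, w3) = AND(1, 1) = 1
w7 = OR(in2, w6) = OR(0, 1) = 1
w8 = OR(w7, w6) = OR(1, 1) = 1
w9 = AND(w8, w5) = AND(1, 1) = 1
So w9 = 1 as required.

in0=1 in1=0 in2=0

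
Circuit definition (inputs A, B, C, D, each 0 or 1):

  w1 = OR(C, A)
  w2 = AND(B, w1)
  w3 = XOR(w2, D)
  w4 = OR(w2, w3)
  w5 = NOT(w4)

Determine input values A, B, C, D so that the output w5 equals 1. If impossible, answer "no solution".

Check with A=0, B=1, C=0, D=0:
w1 = OR(C, A) = OR(0, 0) = 0
w2 = AND(B, w1) = AND(1, 0) = 0
w3 = XOR(w2, D) = XOR(0, 0) = 0
w4 = OR(w2, w3) = OR(0, 0) = 0
w5 = NOT(w4) = NOT 0 = 1
So w5 = 1 as required.

A=0, B=1, C=0, D=0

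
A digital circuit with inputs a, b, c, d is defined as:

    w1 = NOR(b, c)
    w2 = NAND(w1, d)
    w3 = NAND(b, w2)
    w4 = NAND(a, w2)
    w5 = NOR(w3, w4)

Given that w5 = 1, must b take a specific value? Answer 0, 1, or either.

w5 = NOR(w3, w4) must be 1, so both w3 = 0 and w4 = 0.
w3 = NAND(b, w2) must be 0, so both b = 1 and w2 = 1.
w4 = NAND(a, w2) must be 0, so both a = 1 and w2 = 1.
Every assignment with w5 = 1 has b = 1; there are 4 such assignment(s).
  a=1, b=1, c=0, d=0
  a=1, b=1, c=0, d=1
  a=1, b=1, c=1, d=0
  a=1, b=1, c=1, d=1

1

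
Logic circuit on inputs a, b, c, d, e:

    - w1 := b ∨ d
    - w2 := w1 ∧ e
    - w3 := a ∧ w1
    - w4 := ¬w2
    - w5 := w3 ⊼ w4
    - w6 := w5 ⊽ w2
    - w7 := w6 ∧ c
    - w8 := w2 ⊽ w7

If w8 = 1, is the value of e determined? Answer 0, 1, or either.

Both values of e occur among assignments with w8 = 1:
  e=0: a=0, b=0, c=0, d=0, e=0
  e=1: a=0, b=0, c=0, d=0, e=1

either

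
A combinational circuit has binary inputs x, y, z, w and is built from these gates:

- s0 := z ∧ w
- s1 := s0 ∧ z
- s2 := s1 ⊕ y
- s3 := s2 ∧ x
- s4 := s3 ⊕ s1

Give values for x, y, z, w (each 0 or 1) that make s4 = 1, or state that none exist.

Check with x=1 y=1 z=1 w=0:
s0 = z ∧ w = 1 ∧ 0 = 0
s1 = s0 ∧ z = 0 ∧ 1 = 0
s2 = s1 ⊕ y = 0 ⊕ 1 = 1
s3 = s2 ∧ x = 1 ∧ 1 = 1
s4 = s3 ⊕ s1 = 1 ⊕ 0 = 1
So s4 = 1 as required.

x=1 y=1 z=1 w=0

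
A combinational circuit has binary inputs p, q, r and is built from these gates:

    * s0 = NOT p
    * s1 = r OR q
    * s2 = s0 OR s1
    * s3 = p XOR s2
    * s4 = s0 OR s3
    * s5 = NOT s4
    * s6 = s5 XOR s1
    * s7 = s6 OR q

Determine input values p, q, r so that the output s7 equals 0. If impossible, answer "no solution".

s7 = s6 OR q must be 0, so both s6 = 0 and q = 0.
s6 = s5 XOR s1 must be 0, so s5 and s1 are equal.
Check with p=1 q=0 r=1:
s0 = NOT p = NOT 1 = 0
s1 = r OR q = 1 OR 0 = 1
s2 = s0 OR s1 = 0 OR 1 = 1
s3 = p XOR s2 = 1 XOR 1 = 0
s4 = s0 OR s3 = 0 OR 0 = 0
s5 = NOT s4 = NOT 0 = 1
s6 = s5 XOR s1 = 1 XOR 1 = 0
s7 = s6 OR q = 0 OR 0 = 0
So s7 = 0 as required.

p=1 q=0 r=1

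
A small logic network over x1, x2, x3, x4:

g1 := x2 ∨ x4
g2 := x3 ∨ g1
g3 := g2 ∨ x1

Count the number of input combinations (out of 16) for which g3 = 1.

g3 = g2 ∨ x1 must be 1, so at least one of g2, x1 is 1.
Enumerating the 16 input combinations, 15 give g3 = 1 and 1 give g3 = 0.

15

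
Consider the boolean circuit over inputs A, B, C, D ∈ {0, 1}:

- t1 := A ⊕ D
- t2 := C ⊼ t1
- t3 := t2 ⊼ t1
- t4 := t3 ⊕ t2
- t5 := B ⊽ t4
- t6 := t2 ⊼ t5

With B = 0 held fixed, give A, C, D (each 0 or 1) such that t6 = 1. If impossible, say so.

t6 = t2 ⊼ t5 must be 1, so at least one of t2, t5 is 0.
Check with B = 0 and A=0, C=0, D=1:
t1 = A ⊕ D = 0 ⊕ 1 = 1
t2 = C ⊼ t1 = 0 ⊼ 1 = 1
t3 = t2 ⊼ t1 = 1 ⊼ 1 = 0
t4 = t3 ⊕ t2 = 0 ⊕ 1 = 1
t5 = B ⊽ t4 = 0 ⊽ 1 = 0
t6 = t2 ⊼ t5 = 1 ⊼ 0 = 1
So t6 = 1.

A=0, C=0, D=1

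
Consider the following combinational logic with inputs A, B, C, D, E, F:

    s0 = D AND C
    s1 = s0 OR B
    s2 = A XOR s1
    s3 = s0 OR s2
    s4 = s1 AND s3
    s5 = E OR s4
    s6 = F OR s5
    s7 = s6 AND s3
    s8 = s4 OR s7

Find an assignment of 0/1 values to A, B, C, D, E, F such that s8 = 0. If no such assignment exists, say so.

A=1 B=0 C=0 D=1 E=0 F=0

s8 = s4 OR s7 must be 0, so both s4 = 0 and s7 = 0.
s4 = s1 AND s3 must be 0, so at least one of s1, s3 is 0.
s7 = s6 AND s3 must be 0, so at least one of s6, s3 is 0.
Check with A=1 B=0 C=0 D=1 E=0 F=0:
s0 = D AND C = 1 AND 0 = 0
s1 = s0 OR B = 0 OR 0 = 0
s2 = A XOR s1 = 1 XOR 0 = 1
s3 = s0 OR s2 = 0 OR 1 = 1
s4 = s1 AND s3 = 0 AND 1 = 0
s5 = E OR s4 = 0 OR 0 = 0
s6 = F OR s5 = 0 OR 0 = 0
s7 = s6 AND s3 = 0 AND 1 = 0
s8 = s4 OR s7 = 0 OR 0 = 0
So s8 = 0 as required.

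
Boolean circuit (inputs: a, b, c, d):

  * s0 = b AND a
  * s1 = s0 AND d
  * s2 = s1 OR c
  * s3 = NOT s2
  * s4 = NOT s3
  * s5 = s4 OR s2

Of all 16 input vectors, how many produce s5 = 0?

7

s5 = s4 OR s2 must be 0, so both s4 = 0 and s2 = 0.
s4 = NOT s3 must be 0, so s3 = 1.
Enumerating the 16 input combinations, 7 give s5 = 0 and 9 give s5 = 1.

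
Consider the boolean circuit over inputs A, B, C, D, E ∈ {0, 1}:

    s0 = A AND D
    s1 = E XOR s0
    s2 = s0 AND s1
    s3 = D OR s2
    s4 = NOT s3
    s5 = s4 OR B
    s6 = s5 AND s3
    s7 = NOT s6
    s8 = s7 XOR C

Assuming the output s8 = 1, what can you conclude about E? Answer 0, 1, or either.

either

Both values of E occur among assignments with s8 = 1:
  E=0: A=0, B=0, C=0, D=0, E=0
  E=1: A=0, B=0, C=0, D=0, E=1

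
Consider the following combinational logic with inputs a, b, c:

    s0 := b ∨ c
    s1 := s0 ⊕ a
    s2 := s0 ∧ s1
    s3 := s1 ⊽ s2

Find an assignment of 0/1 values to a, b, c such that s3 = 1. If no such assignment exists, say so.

s3 = s1 ⊽ s2 must be 1, so both s1 = 0 and s2 = 0.
s1 = s0 ⊕ a must be 0, so s0 and a are equal.
Check with a=1 b=1 c=1:
s0 = b ∨ c = 1 ∨ 1 = 1
s1 = s0 ⊕ a = 1 ⊕ 1 = 0
s2 = s0 ∧ s1 = 1 ∧ 0 = 0
s3 = s1 ⊽ s2 = 0 ⊽ 0 = 1
So s3 = 1 as required.

a=1 b=1 c=1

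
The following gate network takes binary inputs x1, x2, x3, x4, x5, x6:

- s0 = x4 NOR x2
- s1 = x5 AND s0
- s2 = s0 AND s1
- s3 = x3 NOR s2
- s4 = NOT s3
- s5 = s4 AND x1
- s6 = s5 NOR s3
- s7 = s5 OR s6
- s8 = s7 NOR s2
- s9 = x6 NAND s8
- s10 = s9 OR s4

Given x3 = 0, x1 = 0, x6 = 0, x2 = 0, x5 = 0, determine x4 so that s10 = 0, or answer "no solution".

no solution exists

With x3 = 0, x1 = 0, x6 = 0, x2 = 0, x5 = 0 fixed, none of the 2 settings of x4 give s10 = 0.
For example, with x4=0:
s0 = x4 NOR x2 = 0 NOR 0 = 1
s1 = x5 AND s0 = 0 AND 1 = 0
s2 = s0 AND s1 = 1 AND 0 = 0
s3 = x3 NOR s2 = 0 NOR 0 = 1
s4 = NOT s3 = NOT 1 = 0
s5 = s4 AND x1 = 0 AND 0 = 0
s6 = s5 NOR s3 = 0 NOR 1 = 0
s7 = s5 OR s6 = 0 OR 0 = 0
s8 = s7 NOR s2 = 0 NOR 0 = 1
s9 = x6 NAND s8 = 0 NAND 1 = 1
s10 = s9 OR s4 = 1 OR 0 = 1
giving s10 = 1 ≠ 0.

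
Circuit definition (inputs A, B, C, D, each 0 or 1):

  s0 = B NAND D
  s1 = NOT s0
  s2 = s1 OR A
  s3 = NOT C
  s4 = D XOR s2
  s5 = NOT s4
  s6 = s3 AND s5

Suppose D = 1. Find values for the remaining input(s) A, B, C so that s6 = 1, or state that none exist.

A=1 B=0 C=0

Check with D = 1 and A=1, B=0, C=0:
s0 = B NAND D = 0 NAND 1 = 1
s1 = NOT s0 = NOT 1 = 0
s2 = s1 OR A = 0 OR 1 = 1
s3 = NOT C = NOT 0 = 1
s4 = D XOR s2 = 1 XOR 1 = 0
s5 = NOT s4 = NOT 0 = 1
s6 = s3 AND s5 = 1 AND 1 = 1
So s6 = 1.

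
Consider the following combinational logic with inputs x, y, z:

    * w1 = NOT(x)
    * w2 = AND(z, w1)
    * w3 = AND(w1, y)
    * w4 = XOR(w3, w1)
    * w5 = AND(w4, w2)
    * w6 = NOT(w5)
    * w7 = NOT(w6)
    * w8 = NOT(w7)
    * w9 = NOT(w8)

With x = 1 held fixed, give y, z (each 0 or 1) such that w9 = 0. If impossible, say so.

y=1 z=1

w9 = NOT(w8) must be 0, so w8 = 1.
w8 = NOT(w7) must be 1, so w7 = 0.
Check with x = 1 and y=1, z=1:
w1 = NOT(x) = NOT 1 = 0
w2 = AND(z, w1) = AND(1, 0) = 0
w3 = AND(w1, y) = AND(0, 1) = 0
w4 = XOR(w3, w1) = XOR(0, 0) = 0
w5 = AND(w4, w2) = AND(0, 0) = 0
w6 = NOT(w5) = NOT 0 = 1
w7 = NOT(w6) = NOT 1 = 0
w8 = NOT(w7) = NOT 0 = 1
w9 = NOT(w8) = NOT 1 = 0
So w9 = 0.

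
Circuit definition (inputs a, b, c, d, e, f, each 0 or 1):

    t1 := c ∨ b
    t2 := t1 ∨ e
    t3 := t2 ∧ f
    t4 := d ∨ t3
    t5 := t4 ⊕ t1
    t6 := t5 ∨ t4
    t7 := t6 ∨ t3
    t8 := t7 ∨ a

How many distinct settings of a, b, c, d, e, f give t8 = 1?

61

t8 = t7 ∨ a must be 1, so at least one of t7, a is 1.
Enumerating the 64 input combinations, 61 give t8 = 1 and 3 give t8 = 0.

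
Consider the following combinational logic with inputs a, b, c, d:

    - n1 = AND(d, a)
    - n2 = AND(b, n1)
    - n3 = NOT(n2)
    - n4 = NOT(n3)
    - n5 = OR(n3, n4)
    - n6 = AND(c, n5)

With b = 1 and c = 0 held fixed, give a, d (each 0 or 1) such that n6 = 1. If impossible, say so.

With b = 1 and c = 0 fixed, none of the 4 settings of a, d give n6 = 1.
For example, with a=0, d=0:
n1 = AND(d, a) = AND(0, 0) = 0
n2 = AND(b, n1) = AND(1, 0) = 0
n3 = NOT(n2) = NOT 0 = 1
n4 = NOT(n3) = NOT 1 = 0
n5 = OR(n3, n4) = OR(1, 0) = 1
n6 = AND(c, n5) = AND(0, 1) = 0
giving n6 = 0 ≠ 1.

no solution exists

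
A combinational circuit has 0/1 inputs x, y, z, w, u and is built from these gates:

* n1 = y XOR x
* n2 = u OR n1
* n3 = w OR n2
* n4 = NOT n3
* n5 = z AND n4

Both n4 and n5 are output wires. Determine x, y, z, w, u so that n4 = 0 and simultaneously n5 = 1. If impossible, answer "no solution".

Across all 32 input combinations, none give both n4 = 0 and n5 = 1.

no solution exists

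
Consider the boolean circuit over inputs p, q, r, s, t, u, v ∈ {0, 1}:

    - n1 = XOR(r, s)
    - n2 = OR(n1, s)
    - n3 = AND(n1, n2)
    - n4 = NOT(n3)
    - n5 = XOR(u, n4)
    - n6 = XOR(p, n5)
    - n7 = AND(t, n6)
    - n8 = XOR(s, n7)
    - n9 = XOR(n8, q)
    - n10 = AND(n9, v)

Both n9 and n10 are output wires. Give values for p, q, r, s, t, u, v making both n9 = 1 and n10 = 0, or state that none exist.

p=0, q=1, r=1, s=1, t=1, u=0, v=0

Check with p=0, q=1, r=1, s=1, t=1, u=0, v=0:
n1 = XOR(r, s) = XOR(1, 1) = 0
n2 = OR(n1, s) = OR(0, 1) = 1
n3 = AND(n1, n2) = AND(0, 1) = 0
n4 = NOT(n3) = NOT 0 = 1
n5 = XOR(u, n4) = XOR(0, 1) = 1
n6 = XOR(p, n5) = XOR(0, 1) = 1
n7 = AND(t, n6) = AND(1, 1) = 1
n8 = XOR(s, n7) = XOR(1, 1) = 0
n9 = XOR(n8, q) = XOR(0, 1) = 1
n10 = AND(n9, v) = AND(1, 0) = 0
So n9 = 1 and n10 = 0.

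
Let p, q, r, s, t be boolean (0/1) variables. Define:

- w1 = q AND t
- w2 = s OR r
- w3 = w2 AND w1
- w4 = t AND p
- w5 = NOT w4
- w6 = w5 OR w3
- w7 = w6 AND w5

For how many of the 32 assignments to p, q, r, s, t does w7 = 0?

8

w7 = w6 AND w5 must be 0, so at least one of w6, w5 is 0.
Enumerating the 32 input combinations, 8 give w7 = 0 and 24 give w7 = 1.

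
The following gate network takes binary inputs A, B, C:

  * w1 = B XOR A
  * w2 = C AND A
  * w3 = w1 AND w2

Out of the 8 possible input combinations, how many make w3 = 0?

w3 = w1 AND w2 must be 0, so at least one of w1, w2 is 0.
Enumerating the 8 input combinations, 7 give w3 = 0 and 1 give w3 = 1.

7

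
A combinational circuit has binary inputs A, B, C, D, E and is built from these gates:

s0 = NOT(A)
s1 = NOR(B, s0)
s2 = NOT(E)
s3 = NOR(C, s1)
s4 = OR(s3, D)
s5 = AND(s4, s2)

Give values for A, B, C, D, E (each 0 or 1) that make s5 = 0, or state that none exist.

A=0, B=1, C=1, D=0, E=0

s5 = AND(s4, s2) must be 0, so at least one of s4, s2 is 0.
Check with A=0, B=1, C=1, D=0, E=0:
s0 = NOT(A) = NOT 0 = 1
s1 = NOR(B, s0) = NOR(1, 1) = 0
s2 = NOT(E) = NOT 0 = 1
s3 = NOR(C, s1) = NOR(1, 0) = 0
s4 = OR(s3, D) = OR(0, 0) = 0
s5 = AND(s4, s2) = AND(0, 1) = 0
So s5 = 0 as required.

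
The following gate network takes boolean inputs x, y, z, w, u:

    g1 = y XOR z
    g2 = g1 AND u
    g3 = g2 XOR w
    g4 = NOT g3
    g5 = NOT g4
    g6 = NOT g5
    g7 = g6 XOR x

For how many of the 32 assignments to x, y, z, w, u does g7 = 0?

g7 = g6 XOR x must be 0, so g6 and x are equal.
Enumerating the 32 input combinations, 16 give g7 = 0 and 16 give g7 = 1.

16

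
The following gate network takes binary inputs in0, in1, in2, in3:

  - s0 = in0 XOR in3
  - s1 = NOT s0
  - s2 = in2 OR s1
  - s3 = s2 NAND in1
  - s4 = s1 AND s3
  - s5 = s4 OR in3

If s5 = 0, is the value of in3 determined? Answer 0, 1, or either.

0

s5 = s4 OR in3 must be 0, so both s4 = 0 and in3 = 0.
s4 = s1 AND s3 must be 0, so at least one of s1, s3 is 0.
Every assignment with s5 = 0 has in3 = 0; there are 6 such assignment(s).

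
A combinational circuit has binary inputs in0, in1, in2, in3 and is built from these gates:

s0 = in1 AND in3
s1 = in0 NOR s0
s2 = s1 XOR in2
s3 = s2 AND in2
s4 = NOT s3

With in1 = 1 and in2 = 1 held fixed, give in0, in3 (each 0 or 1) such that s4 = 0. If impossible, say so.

in0=1 in3=0

s4 = NOT s3 must be 0, so s3 = 1.
Check with in1 = 1 and in2 = 1 and in0=1, in3=0:
s0 = in1 AND in3 = 1 AND 0 = 0
s1 = in0 NOR s0 = 1 NOR 0 = 0
s2 = s1 XOR in2 = 0 XOR 1 = 1
s3 = s2 AND in2 = 1 AND 1 = 1
s4 = NOT s3 = NOT 1 = 0
So s4 = 0.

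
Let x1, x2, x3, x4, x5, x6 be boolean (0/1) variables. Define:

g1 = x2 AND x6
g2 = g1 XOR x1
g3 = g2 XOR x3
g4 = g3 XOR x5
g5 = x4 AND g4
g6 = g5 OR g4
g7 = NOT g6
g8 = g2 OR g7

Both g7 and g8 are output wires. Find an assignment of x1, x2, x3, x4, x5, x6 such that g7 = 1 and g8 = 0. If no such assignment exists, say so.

no solution exists

Across all 64 input combinations, none give both g7 = 1 and g8 = 0.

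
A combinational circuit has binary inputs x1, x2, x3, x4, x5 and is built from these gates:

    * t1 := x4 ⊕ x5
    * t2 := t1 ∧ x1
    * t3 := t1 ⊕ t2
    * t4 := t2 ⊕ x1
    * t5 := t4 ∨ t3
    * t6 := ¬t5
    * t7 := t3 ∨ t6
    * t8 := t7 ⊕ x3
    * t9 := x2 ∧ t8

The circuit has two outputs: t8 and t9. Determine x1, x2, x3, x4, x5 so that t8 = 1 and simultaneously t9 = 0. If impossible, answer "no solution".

Check with x1=0 x2=0 x3=0 x4=0 x5=1:
t1 = x4 ⊕ x5 = 0 ⊕ 1 = 1
t2 = t1 ∧ x1 = 1 ∧ 0 = 0
t3 = t1 ⊕ t2 = 1 ⊕ 0 = 1
t4 = t2 ⊕ x1 = 0 ⊕ 0 = 0
t5 = t4 ∨ t3 = 0 ∨ 1 = 1
t6 = ¬t5 = ¬1 = 0
t7 = t3 ∨ t6 = 1 ∨ 0 = 1
t8 = t7 ⊕ x3 = 1 ⊕ 0 = 1
t9 = x2 ∧ t8 = 0 ∧ 1 = 0
So t8 = 1 and t9 = 0.

x1=0 x2=0 x3=0 x4=0 x5=1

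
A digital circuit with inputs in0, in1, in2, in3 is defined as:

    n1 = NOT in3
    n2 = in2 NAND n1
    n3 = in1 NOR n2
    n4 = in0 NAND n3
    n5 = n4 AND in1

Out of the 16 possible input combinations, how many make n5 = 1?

8

n5 = n4 AND in1 must be 1, so both n4 = 1 and in1 = 1.
Enumerating the 16 input combinations, 8 give n5 = 1 and 8 give n5 = 0.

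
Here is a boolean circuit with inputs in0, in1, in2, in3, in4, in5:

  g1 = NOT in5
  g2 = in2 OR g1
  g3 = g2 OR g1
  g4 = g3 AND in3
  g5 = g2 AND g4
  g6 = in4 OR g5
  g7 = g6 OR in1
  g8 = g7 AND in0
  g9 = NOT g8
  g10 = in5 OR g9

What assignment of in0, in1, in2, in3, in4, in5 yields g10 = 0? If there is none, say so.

in0=1, in1=0, in2=1, in3=1, in4=0, in5=0

g10 = in5 OR g9 must be 0, so both in5 = 0 and g9 = 0.
g9 = NOT g8 must be 0, so g8 = 1.
Check with in0=1, in1=0, in2=1, in3=1, in4=0, in5=0:
g1 = NOT in5 = NOT 0 = 1
g2 = in2 OR g1 = 1 OR 1 = 1
g3 = g2 OR g1 = 1 OR 1 = 1
g4 = g3 AND in3 = 1 AND 1 = 1
g5 = g2 AND g4 = 1 AND 1 = 1
g6 = in4 OR g5 = 0 OR 1 = 1
g7 = g6 OR in1 = 1 OR 0 = 1
g8 = g7 AND in0 = 1 AND 1 = 1
g9 = NOT g8 = NOT 1 = 0
g10 = in5 OR g9 = 0 OR 0 = 0
So g10 = 0 as required.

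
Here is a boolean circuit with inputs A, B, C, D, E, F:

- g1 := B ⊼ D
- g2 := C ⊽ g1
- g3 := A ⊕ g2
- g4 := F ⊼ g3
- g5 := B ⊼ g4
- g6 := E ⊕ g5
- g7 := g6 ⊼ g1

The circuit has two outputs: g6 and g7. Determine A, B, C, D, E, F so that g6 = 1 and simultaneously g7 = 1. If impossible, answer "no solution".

A=1, B=1, C=0, D=1, E=1, F=1

Check with A=1, B=1, C=0, D=1, E=1, F=1:
g1 = B ⊼ D = 1 ⊼ 1 = 0
g2 = C ⊽ g1 = 0 ⊽ 0 = 1
g3 = A ⊕ g2 = 1 ⊕ 1 = 0
g4 = F ⊼ g3 = 1 ⊼ 0 = 1
g5 = B ⊼ g4 = 1 ⊼ 1 = 0
g6 = E ⊕ g5 = 1 ⊕ 0 = 1
g7 = g6 ⊼ g1 = 1 ⊼ 0 = 1
So g6 = 1 and g7 = 1.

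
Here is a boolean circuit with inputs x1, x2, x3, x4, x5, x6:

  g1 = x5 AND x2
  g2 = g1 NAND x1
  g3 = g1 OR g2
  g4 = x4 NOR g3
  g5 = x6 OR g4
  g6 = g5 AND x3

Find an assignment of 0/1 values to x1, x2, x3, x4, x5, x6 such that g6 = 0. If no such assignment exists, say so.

g6 = g5 AND x3 must be 0, so at least one of g5, x3 is 0.
Check with x1=0, x2=0, x3=0, x4=0, x5=1, x6=1:
g1 = x5 AND x2 = 1 AND 0 = 0
g2 = g1 NAND x1 = 0 NAND 0 = 1
g3 = g1 OR g2 = 0 OR 1 = 1
g4 = x4 NOR g3 = 0 NOR 1 = 0
g5 = x6 OR g4 = 1 OR 0 = 1
g6 = g5 AND x3 = 1 AND 0 = 0
So g6 = 0 as required.

x1=0, x2=0, x3=0, x4=0, x5=1, x6=1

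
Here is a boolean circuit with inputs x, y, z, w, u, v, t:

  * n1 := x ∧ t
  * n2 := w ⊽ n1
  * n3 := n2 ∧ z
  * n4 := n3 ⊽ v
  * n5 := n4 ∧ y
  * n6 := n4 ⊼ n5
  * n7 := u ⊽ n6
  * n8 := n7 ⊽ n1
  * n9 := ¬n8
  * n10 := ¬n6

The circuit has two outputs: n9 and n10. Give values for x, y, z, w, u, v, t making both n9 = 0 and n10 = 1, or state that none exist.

x=0, y=1, z=0, w=1, u=1, v=0, t=0

Check with x=0, y=1, z=0, w=1, u=1, v=0, t=0:
n1 = x ∧ t = 0 ∧ 0 = 0
n2 = w ⊽ n1 = 1 ⊽ 0 = 0
n3 = n2 ∧ z = 0 ∧ 0 = 0
n4 = n3 ⊽ v = 0 ⊽ 0 = 1
n5 = n4 ∧ y = 1 ∧ 1 = 1
n6 = n4 ⊼ n5 = 1 ⊼ 1 = 0
n7 = u ⊽ n6 = 1 ⊽ 0 = 0
n8 = n7 ⊽ n1 = 0 ⊽ 0 = 1
n9 = ¬n8 = ¬1 = 0
n10 = ¬n6 = ¬0 = 1
So n9 = 0 and n10 = 1.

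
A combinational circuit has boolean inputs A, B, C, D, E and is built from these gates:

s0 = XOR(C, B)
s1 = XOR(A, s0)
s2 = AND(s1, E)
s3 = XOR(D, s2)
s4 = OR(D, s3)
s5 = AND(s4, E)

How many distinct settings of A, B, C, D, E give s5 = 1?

12

s5 = AND(s4, E) must be 1, so both s4 = 1 and E = 1.
s4 = OR(D, s3) must be 1, so at least one of D, s3 is 1.
Enumerating the 32 input combinations, 12 give s5 = 1 and 20 give s5 = 0.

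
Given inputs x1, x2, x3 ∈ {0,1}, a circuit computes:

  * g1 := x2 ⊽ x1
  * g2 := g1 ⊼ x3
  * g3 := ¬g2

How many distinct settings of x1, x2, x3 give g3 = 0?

7

g3 = ¬g2 must be 0, so g2 = 1.
g2 = g1 ⊼ x3 must be 1, so at least one of g1, x3 is 0.
Enumerating the 8 input combinations, 7 give g3 = 0 and 1 give g3 = 1.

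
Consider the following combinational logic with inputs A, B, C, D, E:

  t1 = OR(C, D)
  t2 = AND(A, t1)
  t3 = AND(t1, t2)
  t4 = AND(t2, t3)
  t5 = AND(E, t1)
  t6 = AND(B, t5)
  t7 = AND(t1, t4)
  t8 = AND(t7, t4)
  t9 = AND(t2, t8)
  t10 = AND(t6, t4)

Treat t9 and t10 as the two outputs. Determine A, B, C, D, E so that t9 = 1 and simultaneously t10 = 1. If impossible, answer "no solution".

Check with A=1 B=1 C=1 D=0 E=1:
t1 = OR(C, D) = OR(1, 0) = 1
t2 = AND(A, t1) = AND(1, 1) = 1
t3 = AND(t1, t2) = AND(1, 1) = 1
t4 = AND(t2, t3) = AND(1, 1) = 1
t5 = AND(E, t1) = AND(1, 1) = 1
t6 = AND(B, t5) = AND(1, 1) = 1
t7 = AND(t1, t4) = AND(1, 1) = 1
t8 = AND(t7, t4) = AND(1, 1) = 1
t9 = AND(t2, t8) = AND(1, 1) = 1
t10 = AND(t6, t4) = AND(1, 1) = 1
So t9 = 1 and t10 = 1.

A=1 B=1 C=1 D=0 E=1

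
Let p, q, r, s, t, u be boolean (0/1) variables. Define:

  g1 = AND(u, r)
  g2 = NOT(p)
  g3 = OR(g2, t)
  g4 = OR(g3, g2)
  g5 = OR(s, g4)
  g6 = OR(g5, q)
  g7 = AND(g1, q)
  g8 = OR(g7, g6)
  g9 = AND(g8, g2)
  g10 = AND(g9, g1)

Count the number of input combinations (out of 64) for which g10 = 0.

g10 = AND(g9, g1) must be 0, so at least one of g9, g1 is 0.
Enumerating the 64 input combinations, 56 give g10 = 0 and 8 give g10 = 1.

56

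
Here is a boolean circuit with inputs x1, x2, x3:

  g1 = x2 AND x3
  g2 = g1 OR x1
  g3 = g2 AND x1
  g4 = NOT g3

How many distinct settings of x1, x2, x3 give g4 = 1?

g4 = NOT g3 must be 1, so g3 = 0.
g3 = g2 AND x1 must be 0, so at least one of g2, x1 is 0.
Enumerating the 8 input combinations, 4 give g4 = 1 and 4 give g4 = 0.

4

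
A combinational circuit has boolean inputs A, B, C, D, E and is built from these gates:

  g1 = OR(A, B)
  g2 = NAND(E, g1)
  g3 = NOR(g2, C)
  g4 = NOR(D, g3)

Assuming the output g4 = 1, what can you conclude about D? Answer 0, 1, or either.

g4 = NOR(D, g3) must be 1, so both D = 0 and g3 = 0.
g3 = NOR(g2, C) must be 0, so at least one of g2, C is 1.
Every assignment with g4 = 1 has D = 0; there are 13 such assignment(s).

0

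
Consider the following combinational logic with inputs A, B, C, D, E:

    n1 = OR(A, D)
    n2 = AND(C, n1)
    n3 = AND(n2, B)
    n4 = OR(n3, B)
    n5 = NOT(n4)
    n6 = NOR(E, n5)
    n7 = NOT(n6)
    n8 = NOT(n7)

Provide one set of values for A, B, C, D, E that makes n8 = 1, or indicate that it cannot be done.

n8 = NOT(n7) must be 1, so n7 = 0.
n7 = NOT(n6) must be 0, so n6 = 1.
n6 = NOR(E, n5) must be 1, so both E = 0 and n5 = 0.
Check with A=1 B=1 C=1 D=1 E=0:
n1 = OR(A, D) = OR(1, 1) = 1
n2 = AND(C, n1) = AND(1, 1) = 1
n3 = AND(n2, B) = AND(1, 1) = 1
n4 = OR(n3, B) = OR(1, 1) = 1
n5 = NOT(n4) = NOT 1 = 0
n6 = NOR(E, n5) = NOR(0, 0) = 1
n7 = NOT(n6) = NOT 1 = 0
n8 = NOT(n7) = NOT 0 = 1
So n8 = 1 as required.

A=1 B=1 C=1 D=1 E=0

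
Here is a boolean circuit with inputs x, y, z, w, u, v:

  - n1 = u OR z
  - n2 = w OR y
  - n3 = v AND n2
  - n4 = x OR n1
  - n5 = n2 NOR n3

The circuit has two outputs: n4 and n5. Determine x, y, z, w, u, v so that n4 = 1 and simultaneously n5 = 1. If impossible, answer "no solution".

x=1 y=0 z=0 w=0 u=1 v=1

Check with x=1 y=0 z=0 w=0 u=1 v=1:
n1 = u OR z = 1 OR 0 = 1
n2 = w OR y = 0 OR 0 = 0
n3 = v AND n2 = 1 AND 0 = 0
n4 = x OR n1 = 1 OR 1 = 1
n5 = n2 NOR n3 = 0 NOR 0 = 1
So n4 = 1 and n5 = 1.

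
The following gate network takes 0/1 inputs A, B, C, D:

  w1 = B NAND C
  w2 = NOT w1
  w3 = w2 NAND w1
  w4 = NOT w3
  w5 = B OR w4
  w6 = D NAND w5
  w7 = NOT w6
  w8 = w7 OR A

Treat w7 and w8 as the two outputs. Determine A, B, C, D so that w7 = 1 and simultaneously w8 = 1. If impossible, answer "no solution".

Check with A=0, B=1, C=1, D=1:
w1 = B NAND C = 1 NAND 1 = 0
w2 = NOT w1 = NOT 0 = 1
w3 = w2 NAND w1 = 1 NAND 0 = 1
w4 = NOT w3 = NOT 1 = 0
w5 = B OR w4 = 1 OR 0 = 1
w6 = D NAND w5 = 1 NAND 1 = 0
w7 = NOT w6 = NOT 0 = 1
w8 = w7 OR A = 1 OR 0 = 1
So w7 = 1 and w8 = 1.

A=0, B=1, C=1, D=1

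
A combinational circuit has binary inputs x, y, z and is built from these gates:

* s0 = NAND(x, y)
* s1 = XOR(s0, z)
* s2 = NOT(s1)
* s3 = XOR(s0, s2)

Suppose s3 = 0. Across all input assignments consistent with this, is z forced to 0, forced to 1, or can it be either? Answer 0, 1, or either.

1

s3 = XOR(s0, s2) must be 0, so s0 and s2 are equal.
Every assignment with s3 = 0 has z = 1; there are 4 such assignment(s).
  x=0, y=0, z=1
  x=0, y=1, z=1
  x=1, y=0, z=1
  x=1, y=1, z=1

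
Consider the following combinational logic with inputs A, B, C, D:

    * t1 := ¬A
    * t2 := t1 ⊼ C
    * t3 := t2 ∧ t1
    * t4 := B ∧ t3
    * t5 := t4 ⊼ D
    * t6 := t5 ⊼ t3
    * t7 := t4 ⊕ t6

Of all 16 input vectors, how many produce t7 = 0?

t7 = t4 ⊕ t6 must be 0, so t4 and t6 are equal.
Satisfying assignments:
  A=0, B=0, C=0, D=0
  A=0, B=0, C=0, D=1
  A=0, B=1, C=0, D=1

3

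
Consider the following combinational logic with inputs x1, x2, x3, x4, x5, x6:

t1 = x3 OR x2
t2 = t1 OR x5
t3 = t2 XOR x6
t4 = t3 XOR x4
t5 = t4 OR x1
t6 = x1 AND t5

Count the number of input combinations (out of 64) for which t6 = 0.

t6 = x1 AND t5 must be 0, so at least one of x1, t5 is 0.
Enumerating the 64 input combinations, 32 give t6 = 0 and 32 give t6 = 1.

32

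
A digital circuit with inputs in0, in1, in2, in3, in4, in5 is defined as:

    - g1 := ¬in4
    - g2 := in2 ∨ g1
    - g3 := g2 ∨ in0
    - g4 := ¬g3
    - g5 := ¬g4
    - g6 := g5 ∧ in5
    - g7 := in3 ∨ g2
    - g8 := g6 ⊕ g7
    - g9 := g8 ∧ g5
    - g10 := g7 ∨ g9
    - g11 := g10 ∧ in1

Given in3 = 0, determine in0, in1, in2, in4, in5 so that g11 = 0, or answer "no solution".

in0=1 in1=1 in2=0 in4=1 in5=0

g11 = g10 ∧ in1 must be 0, so at least one of g10, in1 is 0.
Check with in3 = 0 and in0=1, in1=1, in2=0, in4=1, in5=0:
g1 = ¬in4 = ¬1 = 0
g2 = in2 ∨ g1 = 0 ∨ 0 = 0
g3 = g2 ∨ in0 = 0 ∨ 1 = 1
g4 = ¬g3 = ¬1 = 0
g5 = ¬g4 = ¬0 = 1
g6 = g5 ∧ in5 = 1 ∧ 0 = 0
g7 = in3 ∨ g2 = 0 ∨ 0 = 0
g8 = g6 ⊕ g7 = 0 ⊕ 0 = 0
g9 = g8 ∧ g5 = 0 ∧ 1 = 0
g10 = g7 ∨ g9 = 0 ∨ 0 = 0
g11 = g10 ∧ in1 = 0 ∧ 1 = 0
So g11 = 0.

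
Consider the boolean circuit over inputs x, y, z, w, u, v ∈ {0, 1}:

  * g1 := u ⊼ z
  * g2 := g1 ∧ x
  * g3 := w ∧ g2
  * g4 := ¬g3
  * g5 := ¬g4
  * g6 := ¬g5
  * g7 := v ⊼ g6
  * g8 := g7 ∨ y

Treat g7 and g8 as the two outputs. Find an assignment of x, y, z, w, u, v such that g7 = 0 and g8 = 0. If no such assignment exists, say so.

Check with x=0, y=0, z=0, w=1, u=1, v=1:
g1 = u ⊼ z = 1 ⊼ 0 = 1
g2 = g1 ∧ x = 1 ∧ 0 = 0
g3 = w ∧ g2 = 1 ∧ 0 = 0
g4 = ¬g3 = ¬0 = 1
g5 = ¬g4 = ¬1 = 0
g6 = ¬g5 = ¬0 = 1
g7 = v ⊼ g6 = 1 ⊼ 1 = 0
g8 = g7 ∨ y = 0 ∨ 0 = 0
So g7 = 0 and g8 = 0.

x=0, y=0, z=0, w=1, u=1, v=1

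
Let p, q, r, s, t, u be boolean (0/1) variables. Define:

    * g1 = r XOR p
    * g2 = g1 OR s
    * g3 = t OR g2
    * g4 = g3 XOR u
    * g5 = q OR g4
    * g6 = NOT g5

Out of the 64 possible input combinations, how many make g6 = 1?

g6 = NOT g5 must be 1, so g5 = 0.
Enumerating the 64 input combinations, 16 give g6 = 1 and 48 give g6 = 0.

16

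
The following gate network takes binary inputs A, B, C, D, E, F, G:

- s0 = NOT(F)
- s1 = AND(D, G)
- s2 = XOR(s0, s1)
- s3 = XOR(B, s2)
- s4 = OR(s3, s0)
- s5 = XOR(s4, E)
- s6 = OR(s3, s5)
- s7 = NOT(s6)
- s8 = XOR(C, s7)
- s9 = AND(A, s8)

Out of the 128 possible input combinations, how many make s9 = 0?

96

s9 = AND(A, s8) must be 0, so at least one of A, s8 is 0.
Enumerating the 128 input combinations, 96 give s9 = 0 and 32 give s9 = 1.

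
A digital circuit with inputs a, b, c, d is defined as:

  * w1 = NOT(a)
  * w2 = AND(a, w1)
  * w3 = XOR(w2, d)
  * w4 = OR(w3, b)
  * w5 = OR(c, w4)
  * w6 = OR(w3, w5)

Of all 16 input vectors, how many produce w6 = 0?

w6 = OR(w3, w5) must be 0, so both w3 = 0 and w5 = 0.
Satisfying assignments:
  a=0, b=0, c=0, d=0
  a=1, b=0, c=0, d=0

2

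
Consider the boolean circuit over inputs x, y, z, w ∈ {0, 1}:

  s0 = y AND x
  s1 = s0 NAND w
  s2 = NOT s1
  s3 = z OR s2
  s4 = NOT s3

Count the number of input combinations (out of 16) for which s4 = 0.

9

s4 = NOT s3 must be 0, so s3 = 1.
Enumerating the 16 input combinations, 9 give s4 = 0 and 7 give s4 = 1.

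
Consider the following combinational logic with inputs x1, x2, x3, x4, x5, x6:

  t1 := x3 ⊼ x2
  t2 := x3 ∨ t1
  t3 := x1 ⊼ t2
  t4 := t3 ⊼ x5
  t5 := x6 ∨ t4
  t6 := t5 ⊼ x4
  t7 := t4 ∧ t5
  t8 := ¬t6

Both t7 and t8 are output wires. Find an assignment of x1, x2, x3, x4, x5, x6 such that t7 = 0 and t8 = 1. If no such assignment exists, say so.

Check with x1=0 x2=0 x3=1 x4=1 x5=1 x6=1:
t1 = x3 ⊼ x2 = 1 ⊼ 0 = 1
t2 = x3 ∨ t1 = 1 ∨ 1 = 1
t3 = x1 ⊼ t2 = 0 ⊼ 1 = 1
t4 = t3 ⊼ x5 = 1 ⊼ 1 = 0
t5 = x6 ∨ t4 = 1 ∨ 0 = 1
t6 = t5 ⊼ x4 = 1 ⊼ 1 = 0
t7 = t4 ∧ t5 = 0 ∧ 1 = 0
t8 = ¬t6 = ¬0 = 1
So t7 = 0 and t8 = 1.

x1=0 x2=0 x3=1 x4=1 x5=1 x6=1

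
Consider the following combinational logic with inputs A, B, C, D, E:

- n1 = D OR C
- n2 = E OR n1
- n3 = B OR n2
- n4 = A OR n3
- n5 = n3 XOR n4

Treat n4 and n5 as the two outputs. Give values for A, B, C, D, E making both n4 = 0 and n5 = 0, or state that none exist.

A=0, B=0, C=0, D=0, E=0

Check with A=0, B=0, C=0, D=0, E=0:
n1 = D OR C = 0 OR 0 = 0
n2 = E OR n1 = 0 OR 0 = 0
n3 = B OR n2 = 0 OR 0 = 0
n4 = A OR n3 = 0 OR 0 = 0
n5 = n3 XOR n4 = 0 XOR 0 = 0
So n4 = 0 and n5 = 0.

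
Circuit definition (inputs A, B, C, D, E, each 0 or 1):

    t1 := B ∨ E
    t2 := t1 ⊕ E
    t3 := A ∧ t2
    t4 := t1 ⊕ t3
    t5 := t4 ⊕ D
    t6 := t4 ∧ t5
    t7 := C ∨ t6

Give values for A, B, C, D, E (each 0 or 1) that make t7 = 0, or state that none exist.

t7 = C ∨ t6 must be 0, so both C = 0 and t6 = 0.
t6 = t4 ∧ t5 must be 0, so at least one of t4, t5 is 0.
Check with A=0, B=0, C=0, D=0, E=0:
t1 = B ∨ E = 0 ∨ 0 = 0
t2 = t1 ⊕ E = 0 ⊕ 0 = 0
t3 = A ∧ t2 = 0 ∧ 0 = 0
t4 = t1 ⊕ t3 = 0 ⊕ 0 = 0
t5 = t4 ⊕ D = 0 ⊕ 0 = 0
t6 = t4 ∧ t5 = 0 ∧ 0 = 0
t7 = C ∨ t6 = 0 ∨ 0 = 0
So t7 = 0 as required.

A=0, B=0, C=0, D=0, E=0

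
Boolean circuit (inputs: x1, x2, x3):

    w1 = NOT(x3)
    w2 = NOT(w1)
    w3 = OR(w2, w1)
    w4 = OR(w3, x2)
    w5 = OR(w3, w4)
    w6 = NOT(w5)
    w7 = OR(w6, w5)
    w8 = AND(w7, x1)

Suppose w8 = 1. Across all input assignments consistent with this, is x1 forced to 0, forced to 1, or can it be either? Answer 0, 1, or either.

w8 = AND(w7, x1) must be 1, so both w7 = 1 and x1 = 1.
w7 = OR(w6, w5) must be 1, so at least one of w6, w5 is 1.
Every assignment with w8 = 1 has x1 = 1; there are 4 such assignment(s).
  x1=1, x2=0, x3=0
  x1=1, x2=0, x3=1
  x1=1, x2=1, x3=0
  x1=1, x2=1, x3=1

1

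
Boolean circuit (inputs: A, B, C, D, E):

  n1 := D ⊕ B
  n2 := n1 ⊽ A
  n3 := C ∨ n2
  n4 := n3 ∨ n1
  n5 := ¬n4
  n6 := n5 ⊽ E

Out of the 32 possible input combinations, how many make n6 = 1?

14

n6 = n5 ⊽ E must be 1, so both n5 = 0 and E = 0.
Enumerating the 32 input combinations, 14 give n6 = 1 and 18 give n6 = 0.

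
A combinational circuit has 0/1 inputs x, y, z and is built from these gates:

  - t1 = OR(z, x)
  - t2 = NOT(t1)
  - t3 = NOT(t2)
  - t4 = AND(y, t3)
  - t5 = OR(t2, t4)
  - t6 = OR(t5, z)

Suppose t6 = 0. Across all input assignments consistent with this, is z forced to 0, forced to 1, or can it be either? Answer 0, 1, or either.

0

t6 = OR(t5, z) must be 0, so both t5 = 0 and z = 0.
Every assignment with t6 = 0 has z = 0; there are 1 such assignment(s).
  x=1, y=0, z=0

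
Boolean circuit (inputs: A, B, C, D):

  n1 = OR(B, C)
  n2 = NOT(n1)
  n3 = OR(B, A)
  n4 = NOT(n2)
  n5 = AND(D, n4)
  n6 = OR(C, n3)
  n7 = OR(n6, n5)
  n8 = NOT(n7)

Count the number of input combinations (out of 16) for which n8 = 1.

n8 = NOT(n7) must be 1, so n7 = 0.
n7 = OR(n6, n5) must be 0, so both n6 = 0 and n5 = 0.
Satisfying assignments:
  A=0, B=0, C=0, D=0
  A=0, B=0, C=0, D=1

2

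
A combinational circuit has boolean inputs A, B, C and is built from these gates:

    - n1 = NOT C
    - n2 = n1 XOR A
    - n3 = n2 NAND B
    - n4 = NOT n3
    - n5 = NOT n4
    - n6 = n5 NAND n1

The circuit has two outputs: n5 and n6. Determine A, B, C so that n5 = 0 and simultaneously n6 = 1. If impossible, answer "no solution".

A=0, B=1, C=0

Check with A=0, B=1, C=0:
n1 = NOT C = NOT 0 = 1
n2 = n1 XOR A = 1 XOR 0 = 1
n3 = n2 NAND B = 1 NAND 1 = 0
n4 = NOT n3 = NOT 0 = 1
n5 = NOT n4 = NOT 1 = 0
n6 = n5 NAND n1 = 0 NAND 1 = 1
So n5 = 0 and n6 = 1.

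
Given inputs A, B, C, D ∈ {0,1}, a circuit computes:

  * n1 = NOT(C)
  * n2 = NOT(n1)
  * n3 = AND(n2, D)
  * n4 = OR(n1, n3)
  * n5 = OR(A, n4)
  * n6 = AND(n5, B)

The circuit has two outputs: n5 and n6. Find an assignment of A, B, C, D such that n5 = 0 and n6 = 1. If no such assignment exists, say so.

no solution exists

Across all 16 input combinations, none give both n5 = 0 and n6 = 1.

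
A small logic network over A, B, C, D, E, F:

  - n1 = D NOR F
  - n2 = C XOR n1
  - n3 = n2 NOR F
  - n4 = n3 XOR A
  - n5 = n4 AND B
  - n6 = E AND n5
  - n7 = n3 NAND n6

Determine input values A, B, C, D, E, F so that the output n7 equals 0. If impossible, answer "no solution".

A=0, B=1, C=0, D=1, E=1, F=0

Check with A=0, B=1, C=0, D=1, E=1, F=0:
n1 = D NOR F = 1 NOR 0 = 0
n2 = C XOR n1 = 0 XOR 0 = 0
n3 = n2 NOR F = 0 NOR 0 = 1
n4 = n3 XOR A = 1 XOR 0 = 1
n5 = n4 AND B = 1 AND 1 = 1
n6 = E AND n5 = 1 AND 1 = 1
n7 = n3 NAND n6 = 1 NAND 1 = 0
So n7 = 0 as required.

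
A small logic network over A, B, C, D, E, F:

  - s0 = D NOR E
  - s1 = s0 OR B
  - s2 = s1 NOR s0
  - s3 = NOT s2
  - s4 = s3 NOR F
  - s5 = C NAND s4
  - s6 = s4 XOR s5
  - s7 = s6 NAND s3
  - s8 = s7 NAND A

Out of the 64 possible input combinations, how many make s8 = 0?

s8 = s7 NAND A must be 0, so both s7 = 1 and A = 1.
s7 = s6 NAND s3 must be 1, so at least one of s6, s3 is 0.
Enumerating the 64 input combinations, 12 give s8 = 0 and 52 give s8 = 1.

12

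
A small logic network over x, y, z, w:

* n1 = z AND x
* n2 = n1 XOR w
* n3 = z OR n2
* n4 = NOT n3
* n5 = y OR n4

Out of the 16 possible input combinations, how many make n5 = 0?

n5 = y OR n4 must be 0, so both y = 0 and n4 = 0.
n4 = NOT n3 must be 0, so n3 = 1.
n3 = z OR n2 must be 1, so at least one of z, n2 is 1.
Enumerating the 16 input combinations, 6 give n5 = 0 and 10 give n5 = 1.

6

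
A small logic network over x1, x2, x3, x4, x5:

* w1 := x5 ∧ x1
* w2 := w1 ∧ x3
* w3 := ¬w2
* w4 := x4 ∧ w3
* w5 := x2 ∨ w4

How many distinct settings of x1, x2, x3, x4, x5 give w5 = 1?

23

w5 = x2 ∨ w4 must be 1, so at least one of x2, w4 is 1.
Enumerating the 32 input combinations, 23 give w5 = 1 and 9 give w5 = 0.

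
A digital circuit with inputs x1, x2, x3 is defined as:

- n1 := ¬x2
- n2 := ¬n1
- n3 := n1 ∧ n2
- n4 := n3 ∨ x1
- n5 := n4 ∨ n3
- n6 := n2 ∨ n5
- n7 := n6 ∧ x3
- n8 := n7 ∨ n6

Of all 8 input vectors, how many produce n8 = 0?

2

n8 = n7 ∨ n6 must be 0, so both n7 = 0 and n6 = 0.
n7 = n6 ∧ x3 must be 0, so at least one of n6, x3 is 0.
n6 = n2 ∨ n5 must be 0, so both n2 = 0 and n5 = 0.
Satisfying assignments:
  x1=0, x2=0, x3=0
  x1=0, x2=0, x3=1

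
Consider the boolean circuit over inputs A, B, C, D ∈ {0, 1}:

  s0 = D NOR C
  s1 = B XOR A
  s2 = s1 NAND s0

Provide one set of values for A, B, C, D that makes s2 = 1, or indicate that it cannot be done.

A=1 B=0 C=1 D=0

Check with A=1 B=0 C=1 D=0:
s0 = D NOR C = 0 NOR 1 = 0
s1 = B XOR A = 0 XOR 1 = 1
s2 = s1 NAND s0 = 1 NAND 0 = 1
So s2 = 1 as required.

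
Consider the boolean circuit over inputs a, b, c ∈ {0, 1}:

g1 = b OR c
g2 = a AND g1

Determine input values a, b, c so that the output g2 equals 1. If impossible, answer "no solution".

a=1 b=0 c=1

g2 = a AND g1 must be 1, so both a = 1 and g1 = 1.
g1 = b OR c must be 1, so at least one of b, c is 1.
Check with a=1 b=0 c=1:
g1 = b OR c = 0 OR 1 = 1
g2 = a AND g1 = 1 AND 1 = 1
So g2 = 1 as required.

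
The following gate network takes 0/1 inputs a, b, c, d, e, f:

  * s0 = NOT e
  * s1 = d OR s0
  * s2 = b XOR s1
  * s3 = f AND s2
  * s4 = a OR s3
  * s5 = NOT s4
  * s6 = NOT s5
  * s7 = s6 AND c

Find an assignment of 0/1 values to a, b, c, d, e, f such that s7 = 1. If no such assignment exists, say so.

a=1 b=0 c=1 d=0 e=0 f=1

s7 = s6 AND c must be 1, so both s6 = 1 and c = 1.
s6 = NOT s5 must be 1, so s5 = 0.
s5 = NOT s4 must be 0, so s4 = 1.
Check with a=1 b=0 c=1 d=0 e=0 f=1:
s0 = NOT e = NOT 0 = 1
s1 = d OR s0 = 0 OR 1 = 1
s2 = b XOR s1 = 0 XOR 1 = 1
s3 = f AND s2 = 1 AND 1 = 1
s4 = a OR s3 = 1 OR 1 = 1
s5 = NOT s4 = NOT 1 = 0
s6 = NOT s5 = NOT 0 = 1
s7 = s6 AND c = 1 AND 1 = 1
So s7 = 1 as required.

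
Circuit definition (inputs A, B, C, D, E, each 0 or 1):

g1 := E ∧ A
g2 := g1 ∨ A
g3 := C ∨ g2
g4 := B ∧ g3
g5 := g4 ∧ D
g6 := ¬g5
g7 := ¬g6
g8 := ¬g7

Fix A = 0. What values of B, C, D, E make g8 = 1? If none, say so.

B=1 C=0 D=1 E=1

g8 = ¬g7 must be 1, so g7 = 0.
g7 = ¬g6 must be 0, so g6 = 1.
Check with A = 0 and B=1, C=0, D=1, E=1:
g1 = E ∧ A = 1 ∧ 0 = 0
g2 = g1 ∨ A = 0 ∨ 0 = 0
g3 = C ∨ g2 = 0 ∨ 0 = 0
g4 = B ∧ g3 = 1 ∧ 0 = 0
g5 = g4 ∧ D = 0 ∧ 1 = 0
g6 = ¬g5 = ¬0 = 1
g7 = ¬g6 = ¬1 = 0
g8 = ¬g7 = ¬0 = 1
So g8 = 1.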